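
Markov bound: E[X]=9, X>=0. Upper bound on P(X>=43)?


Markov: P(X >= a) <= E[X]/a
P(X >= 43) <= 9/43

9/43


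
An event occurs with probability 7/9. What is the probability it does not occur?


P(A') = 1 - P(A) = 1 - 7/9 = 2/9

2/9


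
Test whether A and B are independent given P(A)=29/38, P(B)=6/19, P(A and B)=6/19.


P(A)*P(B) = 29/38*6/19 = 87/361
P(A∩B) = 6/19 != 87/361, so not independent

No, A and B are not independent


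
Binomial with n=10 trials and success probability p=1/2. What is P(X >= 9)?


P(X>=9) = P(X=9) + P(X=10)
= 5/512 + 1/1024
= 11/1024

11/1024


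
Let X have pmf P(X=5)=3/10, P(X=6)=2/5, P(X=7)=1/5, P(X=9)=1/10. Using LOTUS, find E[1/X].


E[1/X] = sum(g(x)*P(x))
= 1/5*3/10 + 1/6*2/5 + 1/7*1/5 + 1/9*1/10
= 262/1575

262/1575


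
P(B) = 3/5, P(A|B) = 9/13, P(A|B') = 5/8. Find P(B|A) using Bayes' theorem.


P(A) = P(A|B)P(B) + P(A|B')P(B') = 9/13*3/5 + 5/8*2/5 = 173/260
P(B|A) = P(A|B)P(B)/P(A) = (27/65)/(173/260) = 108/173

108/173


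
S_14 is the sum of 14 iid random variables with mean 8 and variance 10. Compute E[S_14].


E[S_n] = n*E[X_1] = 14*8 = 112

112


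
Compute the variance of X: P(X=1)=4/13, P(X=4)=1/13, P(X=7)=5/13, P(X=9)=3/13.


E[X] = 70/13, E[X^2] = 508/13
Var(X) = E[X^2] - (E[X])^2 = 508/13 - (70/13)^2 = 1704/169

1704/169


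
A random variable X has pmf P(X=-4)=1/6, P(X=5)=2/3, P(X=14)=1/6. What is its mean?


E[X] = sum(x * P(x))
= -4*1/6 + 5*2/3 + 14*1/6
= 5

5


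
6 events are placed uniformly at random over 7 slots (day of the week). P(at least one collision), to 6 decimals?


P(all different) = prod((7-i)/7 for i=0..5) = 0.042839
P(at least one match) = 1 - 0.042839 = 0.957161

0.957161


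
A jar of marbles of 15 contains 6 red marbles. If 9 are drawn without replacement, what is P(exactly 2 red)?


P(X=2) = C(6,2)*C(9,7) / C(15,9)
= 15*36 / 5005
= 540/5005 = 108/1001

108/1001


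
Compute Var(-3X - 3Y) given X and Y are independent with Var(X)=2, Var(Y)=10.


Independence => Cov(X,Y)=0
Var(-3X - 3Y) = (-3)^2*Var(X) + (-3)^2*Var(Y)
= 9*2 + 9*10 = 108

108


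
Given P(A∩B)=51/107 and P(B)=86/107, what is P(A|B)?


P(A|B) = P(A∩B)/P(B) = (51/107)/(86/107) = 51/86

51/86


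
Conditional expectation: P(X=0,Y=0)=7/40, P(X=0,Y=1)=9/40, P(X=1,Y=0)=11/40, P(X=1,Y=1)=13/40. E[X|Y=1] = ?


P(Y=1) = 22/40
E[X|Y=1] = (0*9 + 1*13)/22 = 13/22

13/22


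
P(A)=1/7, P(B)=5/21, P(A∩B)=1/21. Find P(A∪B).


P(A∪B) = P(A) + P(B) - P(A∩B)
= 1/7 + 5/21 - 1/21 = 1/3

1/3


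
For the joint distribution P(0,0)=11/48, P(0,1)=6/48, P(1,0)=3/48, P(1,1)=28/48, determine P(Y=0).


P(Y=0) = P(0,0)+P(1,0) = 11/48 + 3/48 = 14/48 = 7/24

7/24


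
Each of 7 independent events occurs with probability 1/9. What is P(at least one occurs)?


P(at least one) = 1 - P(none)
P(none) = (1 - 1/9)^7 = (8/9)^7 = 2097152/4782969
P(at least one) = 1 - 2097152/4782969 = 2685817/4782969

2685817/4782969


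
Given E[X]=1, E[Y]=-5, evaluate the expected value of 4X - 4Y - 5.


E[4X - 4Y - 5] = 4*E[X] - 4*E[Y] - 5
= (4)*(1) + (-4)*(-5) + (-5)
= 4 + 20 - 5 = 19

19


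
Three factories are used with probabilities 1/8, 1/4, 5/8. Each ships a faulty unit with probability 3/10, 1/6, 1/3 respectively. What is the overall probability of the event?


P(A) = P(A|B1)P(B1) + P(A|B2)P(B2) + P(A|B3)P(B3)
= 3/10*1/8 + 1/6*1/4 + 1/3*5/8
= 3/80 + 1/24 + 5/24 = 23/80

23/80


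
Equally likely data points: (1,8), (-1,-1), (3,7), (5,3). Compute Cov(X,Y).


E[X]=2, E[Y]=17/4, E[XY]=45/4
Cov(X,Y) = E[XY] - E[X]E[Y] = 45/4 - 2*17/4 = 11/4

11/4


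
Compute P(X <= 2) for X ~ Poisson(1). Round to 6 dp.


P(X<=2) = e^(-1)*1^0/0! + e^(-1)*1^1/1! + e^(-1)*1^2/2!
≈ 0.3678794412 + 0.3678794412 + 0.1839397206
= 0.9196986030
≈ 0.919699

0.919699


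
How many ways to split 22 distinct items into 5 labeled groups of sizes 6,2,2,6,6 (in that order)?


22! = 1124000727777607680000
Denominator: 6!=720 * 2!=2 * 2!=2 * 6!=720 * 6!=720
Coefficient = 1124000727777607680000 / 1492992000 = 752851139040

752851139040


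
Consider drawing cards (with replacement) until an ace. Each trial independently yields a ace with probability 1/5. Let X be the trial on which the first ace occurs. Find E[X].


For geometric (trials until first success), E[X] = 1/p = 1/(1/5) = 5

5


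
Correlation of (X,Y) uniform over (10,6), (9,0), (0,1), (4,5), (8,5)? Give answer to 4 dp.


Cov(X,Y) = 2.9200, Var(X) = 13.7600, Var(Y) = 5.8400
rho = Cov/(sqrt(VarX)*sqrt(VarY)) = 0.3257

0.3257


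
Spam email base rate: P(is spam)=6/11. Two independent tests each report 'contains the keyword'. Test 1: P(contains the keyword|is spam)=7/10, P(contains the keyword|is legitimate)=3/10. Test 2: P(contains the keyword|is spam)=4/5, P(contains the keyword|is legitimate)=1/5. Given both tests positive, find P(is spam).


After test 1: P(+) = 7/10*6/11 + 3/10*5/11 = 57/110
P(B|+) = (21/55)/(57/110) = 14/19
After test 2 (use post1 as new prior): P(+) = 4/5*14/19 + 1/5*5/19 = 61/95
P(B|+,+) = (56/95)/(61/95) = 56/61

56/61


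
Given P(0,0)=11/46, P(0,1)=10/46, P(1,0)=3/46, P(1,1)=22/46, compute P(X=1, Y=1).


Read from table: P(X=1, Y=1) = 22/46 = 11/23

11/23


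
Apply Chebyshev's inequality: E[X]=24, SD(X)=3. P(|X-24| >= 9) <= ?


k = 9/3 = 3
Chebyshev: P(|X-mu| >= k*sigma) <= 1/k^2 = 1/3^2 = 1/9

1/9


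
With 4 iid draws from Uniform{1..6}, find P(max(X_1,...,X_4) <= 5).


P(max <= 5) = P(all X_i <= 5) = (P(X_1 <= 5))^4
= (5/6)^4 = 625/1296

625/1296


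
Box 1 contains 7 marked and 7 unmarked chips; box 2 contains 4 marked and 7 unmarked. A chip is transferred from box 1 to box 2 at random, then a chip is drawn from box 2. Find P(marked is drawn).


P(transfer marked) = 7/14 = 1/2; P(transfer unmarked) = 1/2
If marked transferred: Urn II has 5 marked of 12, so P(marked|marked moved) = 5/12
If unmarked transferred: Urn II has 4 marked of 12, so P(marked|unmarked moved) = 1/3
By total probability: P(marked) = 1/2*5/12 + 1/2*1/3 = 3/8

3/8


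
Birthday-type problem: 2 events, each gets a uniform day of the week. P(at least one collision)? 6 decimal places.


P(all different) = prod((7-i)/7 for i=0..1) = 0.857143
P(at least one match) = 1 - 0.857143 = 0.142857

0.142857


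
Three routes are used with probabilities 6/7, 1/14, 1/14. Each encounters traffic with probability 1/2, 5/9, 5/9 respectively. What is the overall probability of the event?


P(A) = P(A|B1)P(B1) + P(A|B2)P(B2) + P(A|B3)P(B3)
= 1/2*6/7 + 5/9*1/14 + 5/9*1/14
= 3/7 + 5/126 + 5/126 = 32/63

32/63


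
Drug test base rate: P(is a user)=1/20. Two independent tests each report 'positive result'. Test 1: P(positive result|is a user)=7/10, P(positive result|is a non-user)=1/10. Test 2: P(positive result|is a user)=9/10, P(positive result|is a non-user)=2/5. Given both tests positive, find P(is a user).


After test 1: P(+) = 7/10*1/20 + 1/10*19/20 = 13/100
P(B|+) = (7/200)/(13/100) = 7/26
After test 2 (use post1 as new prior): P(+) = 9/10*7/26 + 2/5*19/26 = 139/260
P(B|+,+) = (63/260)/(139/260) = 63/139

63/139


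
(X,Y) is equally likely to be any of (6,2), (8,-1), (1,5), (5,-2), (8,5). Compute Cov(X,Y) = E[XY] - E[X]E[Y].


E[X]=28/5, E[Y]=9/5, E[XY]=39/5
Cov(X,Y) = E[XY] - E[X]E[Y] = 39/5 - 28/5*9/5 = -57/25

-57/25


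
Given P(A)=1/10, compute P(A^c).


P(A') = 1 - P(A) = 1 - 1/10 = 9/10

9/10


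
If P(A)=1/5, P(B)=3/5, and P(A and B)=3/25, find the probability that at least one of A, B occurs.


P(A∪B) = P(A) + P(B) - P(A∩B)
= 1/5 + 3/5 - 3/25 = 17/25

17/25


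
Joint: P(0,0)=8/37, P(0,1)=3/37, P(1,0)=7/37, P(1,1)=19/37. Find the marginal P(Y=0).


P(Y=0) = P(0,0)+P(1,0) = 8/37 + 7/37 = 15/37

15/37


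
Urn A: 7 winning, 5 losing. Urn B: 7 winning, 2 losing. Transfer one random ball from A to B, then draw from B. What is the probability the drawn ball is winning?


P(transfer winning) = 7/12; P(transfer losing) = 5/12
If winning transferred: Urn II has 8 winning of 10, so P(winning|winning moved) = 4/5
If losing transferred: Urn II has 7 winning of 10, so P(winning|losing moved) = 7/10
By total probability: P(winning) = 7/12*4/5 + 5/12*7/10 = 91/120

91/120


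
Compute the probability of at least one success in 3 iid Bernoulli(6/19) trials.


P(at least one) = 1 - P(none)
P(none) = (1 - 6/19)^3 = (13/19)^3 = 2197/6859
P(at least one) = 1 - 2197/6859 = 4662/6859

4662/6859


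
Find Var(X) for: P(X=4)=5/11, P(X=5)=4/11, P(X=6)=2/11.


E[X] = 52/11, E[X^2] = 252/11
Var(X) = E[X^2] - (E[X])^2 = 252/11 - (52/11)^2 = 68/121

68/121


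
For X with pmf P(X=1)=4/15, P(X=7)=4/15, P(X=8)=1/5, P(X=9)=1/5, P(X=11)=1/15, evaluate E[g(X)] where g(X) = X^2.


E[X^2] = sum(g(x)*P(x))
= 1*4/15 + 49*4/15 + 64*1/5 + 81*1/5 + 121*1/15
= 252/5

252/5


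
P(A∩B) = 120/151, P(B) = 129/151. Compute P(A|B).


P(A|B) = P(A∩B)/P(B) = (120/151)/(129/151) = 120/129 = 40/43

40/43


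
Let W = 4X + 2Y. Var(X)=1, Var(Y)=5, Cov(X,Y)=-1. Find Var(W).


Var(4X + 2Y) = 4^2*Var(X) + 2^2*Var(Y) + 2*4*2*Cov(X,Y)
= 16*1 + 4*5 + 16*(-1)
= 16 + 20 - 16 = 20

20


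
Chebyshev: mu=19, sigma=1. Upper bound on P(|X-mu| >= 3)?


k = 3/1 = 3
Chebyshev: P(|X-mu| >= k*sigma) <= 1/k^2 = 1/3^2 = 1/9

1/9


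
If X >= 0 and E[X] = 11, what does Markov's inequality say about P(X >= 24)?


Markov: P(X >= a) <= E[X]/a
P(X >= 24) <= 11/24

11/24


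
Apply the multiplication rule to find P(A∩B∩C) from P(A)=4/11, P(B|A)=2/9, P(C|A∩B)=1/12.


P(A∩B∩C) = P(A) * P(B|A) * P(C|A∩B)
= 4/11 * 2/9 * 1/12
= 8/99 * 1/12 = 2/297

2/297


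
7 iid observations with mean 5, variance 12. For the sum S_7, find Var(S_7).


By independence, Var(S_n) = n*Var(X_1) = 7*12 = 84

84


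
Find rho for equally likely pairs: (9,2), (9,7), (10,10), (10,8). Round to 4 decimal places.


Cov(X,Y) = 1.1250, Var(X) = 0.2500, Var(Y) = 8.6875
rho = Cov/(sqrt(VarX)*sqrt(VarY)) = 0.7634

0.7634


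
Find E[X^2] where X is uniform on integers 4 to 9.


E[X^2] = (1/6) * sum(x^2 for x=4..9)
= 271/6

271/6


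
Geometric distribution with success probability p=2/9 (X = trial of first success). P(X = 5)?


P(X=5) = (1-p)^4 * p = (7/9)^4 * 2/9
= 2401/6561 * 2/9 = 4802/59049

4802/59049


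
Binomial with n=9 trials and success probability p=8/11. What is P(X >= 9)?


P(X>=9) = P(X=9)
= 134217728/2357947691
= 134217728/2357947691

134217728/2357947691


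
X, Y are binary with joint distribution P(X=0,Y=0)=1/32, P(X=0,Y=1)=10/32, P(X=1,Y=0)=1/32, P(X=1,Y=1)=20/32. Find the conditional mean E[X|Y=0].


P(Y=0) = 2/32
E[X|Y=0] = (0*1 + 1*1)/2 = 1/2

1/2


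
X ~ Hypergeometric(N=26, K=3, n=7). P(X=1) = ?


P(X=1) = C(3,1)*C(23,6) / C(26,7)
= 3*100947 / 657800
= 302841/657800 = 1197/2600

1197/2600


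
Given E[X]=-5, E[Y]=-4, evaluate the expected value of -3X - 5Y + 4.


E[-3X - 5Y + 4] = -3*E[X] - 5*E[Y] + 4
= (-3)*(-5) + (-5)*(-4) + (4)
= 15 + 20 + 4 = 39

39


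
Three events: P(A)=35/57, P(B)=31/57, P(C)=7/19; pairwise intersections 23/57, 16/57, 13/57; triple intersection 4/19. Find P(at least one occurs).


P(A∪B∪C) = P(A)+P(B)+P(C) - P(AB)-P(AC)-P(BC) + P(ABC)
= 35/57+31/57+7/19 - 23/57-16/57-13/57 + 4/19
= 47/57

47/57


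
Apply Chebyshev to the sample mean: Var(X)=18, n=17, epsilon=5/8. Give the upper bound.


Var(Xbar) = Var(X)/n = 18/17
Chebyshev: P(|Xbar-mu| >= 5/8) <= Var(Xbar)/(5/8)^2 = (18/17)/(25/64) = 1152/425
Bound exceeds 1, so trivial bound: 1

1


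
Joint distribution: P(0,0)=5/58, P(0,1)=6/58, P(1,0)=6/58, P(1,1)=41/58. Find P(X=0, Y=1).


Read from table: P(X=0, Y=1) = 6/58 = 3/29

3/29


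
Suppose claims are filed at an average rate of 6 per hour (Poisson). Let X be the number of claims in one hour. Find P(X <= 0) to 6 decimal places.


P(X<=0) = e^(-6)*6^0/0!
≈ 0.0024787522
≈ 0.002479

0.002479


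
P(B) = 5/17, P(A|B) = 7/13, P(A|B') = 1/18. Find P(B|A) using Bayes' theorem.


P(A) = P(A|B)P(B) + P(A|B')P(B') = 7/13*5/17 + 1/18*12/17 = 131/663
P(B|A) = P(A|B)P(B)/P(A) = (35/221)/(131/663) = 105/131

105/131


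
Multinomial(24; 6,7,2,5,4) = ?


24! = 620448401733239439360000
Denominator: 6!=720 * 7!=5040 * 2!=2 * 5!=120 * 4!=24
Coefficient = 620448401733239439360000 / 20901888000 = 29683844910720

29683844910720


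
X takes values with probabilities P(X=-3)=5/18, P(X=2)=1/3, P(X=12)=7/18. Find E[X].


E[X] = sum(x * P(x))
= -3*5/18 + 2*1/3 + 12*7/18
= 9/2

9/2


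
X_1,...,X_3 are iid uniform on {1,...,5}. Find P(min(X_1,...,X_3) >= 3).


P(min >= 3) = P(all X_i >= 3) = (P(X_1 >= 3))^3
= (3/5)^3 = 27/125

27/125


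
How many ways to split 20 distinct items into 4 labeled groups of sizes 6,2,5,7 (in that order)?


20! = 2432902008176640000
Denominator: 6!=720 * 2!=2 * 5!=120 * 7!=5040
Coefficient = 2432902008176640000 / 870912000 = 2793510720

2793510720


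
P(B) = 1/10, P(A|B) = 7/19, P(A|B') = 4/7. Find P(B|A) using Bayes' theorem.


P(A) = P(A|B)P(B) + P(A|B')P(B') = 7/19*1/10 + 4/7*9/10 = 733/1330
P(B|A) = P(A|B)P(B)/P(A) = (7/190)/(733/1330) = 49/733

49/733


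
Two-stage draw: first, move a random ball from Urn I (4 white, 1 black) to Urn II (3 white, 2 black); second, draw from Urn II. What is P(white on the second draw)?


P(transfer white) = 4/5; P(transfer black) = 1/5
If white transferred: Urn II has 4 white of 6, so P(white|white moved) = 2/3
If black transferred: Urn II has 3 white of 6, so P(white|black moved) = 1/2
By total probability: P(white) = 4/5*2/3 + 1/5*1/2 = 19/30

19/30


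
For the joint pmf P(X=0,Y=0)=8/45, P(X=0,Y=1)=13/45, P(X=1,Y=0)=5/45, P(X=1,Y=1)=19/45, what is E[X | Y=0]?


P(Y=0) = 13/45
E[X|Y=0] = (0*8 + 1*5)/13 = 5/13

5/13


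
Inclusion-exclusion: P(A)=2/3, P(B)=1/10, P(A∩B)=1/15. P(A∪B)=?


P(A∪B) = P(A) + P(B) - P(A∩B)
= 2/3 + 1/10 - 1/15 = 7/10

7/10


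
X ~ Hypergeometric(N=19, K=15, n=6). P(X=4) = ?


P(X=4) = C(15,4)*C(4,2) / C(19,6)
= 1365*6 / 27132
= 8190/27132 = 195/646

195/646


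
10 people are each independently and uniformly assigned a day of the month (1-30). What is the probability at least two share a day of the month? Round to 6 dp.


P(all different) = prod((30-i)/30 for i=0..9) = 0.184639
P(at least one match) = 1 - 0.184639 = 0.815361

0.815361


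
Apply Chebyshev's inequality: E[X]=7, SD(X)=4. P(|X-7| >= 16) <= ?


k = 16/4 = 4
Chebyshev: P(|X-mu| >= k*sigma) <= 1/k^2 = 1/4^2 = 1/16

1/16


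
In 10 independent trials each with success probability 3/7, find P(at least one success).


P(at least one) = 1 - P(none)
P(none) = (1 - 3/7)^10 = (4/7)^10 = 1048576/282475249
P(at least one) = 1 - 1048576/282475249 = 281426673/282475249

281426673/282475249


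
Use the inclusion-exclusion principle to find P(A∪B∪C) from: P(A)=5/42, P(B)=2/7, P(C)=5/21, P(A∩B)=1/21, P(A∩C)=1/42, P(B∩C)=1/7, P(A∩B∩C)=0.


P(A∪B∪C) = P(A)+P(B)+P(C) - P(AB)-P(AC)-P(BC) + P(ABC)
= 5/42+2/7+5/21 - 1/21-1/42-1/7 + 0
= 3/7

3/7


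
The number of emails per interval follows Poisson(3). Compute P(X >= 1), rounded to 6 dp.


P(X>=1) = 1 - P(X<=0) = 1 - (e^(-3)*3^0/0!)
≈ 1 - 0.0497870684 = 0.9502129316
≈ 0.950213

0.950213


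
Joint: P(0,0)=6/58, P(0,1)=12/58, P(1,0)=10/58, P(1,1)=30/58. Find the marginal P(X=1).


P(X=1) = P(1,0)+P(1,1) = 10/58 + 30/58 = 40/58 = 20/29

20/29


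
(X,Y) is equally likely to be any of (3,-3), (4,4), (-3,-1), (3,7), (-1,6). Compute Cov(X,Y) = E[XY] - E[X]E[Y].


E[X]=6/5, E[Y]=13/5, E[XY]=5
Cov(X,Y) = E[XY] - E[X]E[Y] = 5 - 6/5*13/5 = 47/25

47/25


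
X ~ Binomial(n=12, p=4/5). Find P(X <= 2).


P(X<=2) = P(X=0) + P(X=1) + P(X=2)
= 1/244140625 + 48/244140625 + 1056/244140625
= 221/48828125

221/48828125


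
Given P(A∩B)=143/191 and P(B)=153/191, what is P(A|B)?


P(A|B) = P(A∩B)/P(B) = (143/191)/(153/191) = 143/153

143/153


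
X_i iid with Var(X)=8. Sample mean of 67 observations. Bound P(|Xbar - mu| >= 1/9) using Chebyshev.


Var(Xbar) = Var(X)/n = 8/67
Chebyshev: P(|Xbar-mu| >= 1/9) <= Var(Xbar)/(1/9)^2 = (8/67)/(1/81) = 648/67
Bound exceeds 1, so trivial bound: 1

1


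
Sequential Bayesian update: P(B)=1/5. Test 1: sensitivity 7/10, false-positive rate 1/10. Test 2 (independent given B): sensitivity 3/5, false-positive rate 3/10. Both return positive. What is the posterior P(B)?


After test 1: P(+) = 7/10*1/5 + 1/10*4/5 = 11/50
P(B|+) = (7/50)/(11/50) = 7/11
After test 2 (use post1 as new prior): P(+) = 3/5*7/11 + 3/10*4/11 = 27/55
P(B|+,+) = (21/55)/(27/55) = 7/9

7/9


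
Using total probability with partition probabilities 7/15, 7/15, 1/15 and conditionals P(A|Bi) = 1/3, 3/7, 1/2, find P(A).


P(A) = P(A|B1)P(B1) + P(A|B2)P(B2) + P(A|B3)P(B3)
= 1/3*7/15 + 3/7*7/15 + 1/2*1/15
= 7/45 + 1/5 + 1/30 = 7/18

7/18


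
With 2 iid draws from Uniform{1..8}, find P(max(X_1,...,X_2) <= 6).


P(max <= 6) = P(all X_i <= 6) = (P(X_1 <= 6))^2
= (6/8)^2 = (3/4)^2 = 9/16

9/16


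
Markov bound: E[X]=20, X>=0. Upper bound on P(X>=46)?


Markov: P(X >= a) <= E[X]/a
P(X >= 46) <= 20/46 = 10/23

10/23


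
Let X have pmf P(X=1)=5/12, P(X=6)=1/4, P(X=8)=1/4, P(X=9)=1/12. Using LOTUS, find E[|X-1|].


E[|X-1|] = sum(g(x)*P(x))
= 0*5/12 + 5*1/4 + 7*1/4 + 8*1/12
= 11/3

11/3


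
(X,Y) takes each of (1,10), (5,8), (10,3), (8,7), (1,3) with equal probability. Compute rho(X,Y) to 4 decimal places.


Cov(X,Y) = -3.2000, Var(X) = 13.2000, Var(Y) = 7.7600
rho = Cov/(sqrt(VarX)*sqrt(VarY)) = -0.3162

-0.3162


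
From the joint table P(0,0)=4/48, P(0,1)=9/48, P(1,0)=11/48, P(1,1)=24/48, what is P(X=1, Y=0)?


Read from table: P(X=1, Y=0) = 11/48

11/48


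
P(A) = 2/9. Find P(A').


P(A') = 1 - P(A) = 1 - 2/9 = 7/9

7/9


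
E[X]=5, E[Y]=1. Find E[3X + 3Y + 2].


E[3X + 3Y + 2] = 3*E[X] + 3*E[Y] + 2
= (3)*(5) + (3)*(1) + (2)
= 15 + 3 + 2 = 20

20


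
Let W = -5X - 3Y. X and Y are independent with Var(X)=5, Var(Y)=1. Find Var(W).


Independence => Cov(X,Y)=0
Var(-5X - 3Y) = (-5)^2*Var(X) + (-3)^2*Var(Y)
= 25*5 + 9*1 = 134

134


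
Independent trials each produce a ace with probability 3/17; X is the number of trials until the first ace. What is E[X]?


For geometric (trials until first success), E[X] = 1/p = 1/(3/17) = 17/3

17/3


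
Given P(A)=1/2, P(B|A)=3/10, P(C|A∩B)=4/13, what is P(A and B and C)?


P(A∩B∩C) = P(A) * P(B|A) * P(C|A∩B)
= 1/2 * 3/10 * 4/13
= 3/20 * 4/13 = 3/65

3/65


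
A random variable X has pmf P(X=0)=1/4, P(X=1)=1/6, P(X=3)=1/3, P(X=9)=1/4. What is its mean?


E[X] = sum(x * P(x))
= 0*1/4 + 1*1/6 + 3*1/3 + 9*1/4
= 41/12

41/12


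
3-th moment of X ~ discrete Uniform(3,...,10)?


E[X^3] = (1/8) * sum(x^3 for x=3..10)
= 3016/8 = 377

377


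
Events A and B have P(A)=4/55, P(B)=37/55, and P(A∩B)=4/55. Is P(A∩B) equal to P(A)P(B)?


P(A)*P(B) = 4/55*37/55 = 148/3025
P(A∩B) = 4/55 != 148/3025, so not independent

No, A and B are not independent


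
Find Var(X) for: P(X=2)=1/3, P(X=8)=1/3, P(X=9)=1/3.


E[X] = 19/3, E[X^2] = 149/3
Var(X) = E[X^2] - (E[X])^2 = 149/3 - (19/3)^2 = 86/9

86/9


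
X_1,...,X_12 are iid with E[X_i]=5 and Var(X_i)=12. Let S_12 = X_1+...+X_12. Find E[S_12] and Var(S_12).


E[S_n] = n*mu = 12*5 = 60
Var(S_n) = n*sigma^2 = 12*12 = 144

E[S_12]=60, Var(S_12)=144


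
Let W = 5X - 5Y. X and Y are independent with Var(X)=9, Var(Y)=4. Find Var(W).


Independence => Cov(X,Y)=0
Var(5X - 5Y) = 5^2*Var(X) + (-5)^2*Var(Y)
= 25*9 + 25*4 = 325

325


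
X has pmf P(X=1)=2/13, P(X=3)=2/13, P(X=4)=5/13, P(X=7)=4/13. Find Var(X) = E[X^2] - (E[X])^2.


E[X] = 56/13, E[X^2] = 296/13
Var(X) = E[X^2] - (E[X])^2 = 296/13 - (56/13)^2 = 712/169

712/169


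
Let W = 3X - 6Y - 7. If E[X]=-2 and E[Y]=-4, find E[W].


E[3X - 6Y - 7] = 3*E[X] - 6*E[Y] - 7
= (3)*(-2) + (-6)*(-4) + (-7)
= -6 + 24 - 7 = 11

11


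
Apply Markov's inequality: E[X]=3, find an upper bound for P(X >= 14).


Markov: P(X >= a) <= E[X]/a
P(X >= 14) <= 3/14

3/14


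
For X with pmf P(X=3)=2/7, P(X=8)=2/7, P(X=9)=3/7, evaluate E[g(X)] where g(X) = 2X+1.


E[2X+1] = sum(g(x)*P(x))
= 7*2/7 + 17*2/7 + 19*3/7
= 15

15


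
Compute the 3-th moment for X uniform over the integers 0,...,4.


E[X^3] = (1/5) * sum(x^3 for x=0..4)
= 100/5 = 20

20


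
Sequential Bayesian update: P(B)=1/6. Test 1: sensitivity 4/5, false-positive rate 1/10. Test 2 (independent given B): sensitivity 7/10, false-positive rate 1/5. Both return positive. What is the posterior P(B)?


After test 1: P(+) = 4/5*1/6 + 1/10*5/6 = 13/60
P(B|+) = (2/15)/(13/60) = 8/13
After test 2 (use post1 as new prior): P(+) = 7/10*8/13 + 1/5*5/13 = 33/65
P(B|+,+) = (28/65)/(33/65) = 28/33

28/33


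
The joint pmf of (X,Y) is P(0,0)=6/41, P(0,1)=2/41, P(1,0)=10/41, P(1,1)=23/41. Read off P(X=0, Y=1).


Read from table: P(X=0, Y=1) = 2/41

2/41


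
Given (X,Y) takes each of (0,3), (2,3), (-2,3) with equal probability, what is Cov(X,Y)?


E[X]=0, E[Y]=3, E[XY]=0
Cov(X,Y) = E[XY] - E[X]E[Y] = 0 - 0*3 = 0

0


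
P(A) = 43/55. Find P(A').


P(A') = 1 - P(A) = 1 - 43/55 = 12/55

12/55


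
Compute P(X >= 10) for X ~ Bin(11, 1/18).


P(X>=10) = P(X=10) + P(X=11)
= 187/64268410079232 + 1/64268410079232
= 47/16067102519808

47/16067102519808


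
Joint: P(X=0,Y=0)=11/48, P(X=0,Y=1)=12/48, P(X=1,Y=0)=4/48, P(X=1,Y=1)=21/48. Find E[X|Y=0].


P(Y=0) = 15/48
E[X|Y=0] = (0*11 + 1*4)/15 = 4/15

4/15


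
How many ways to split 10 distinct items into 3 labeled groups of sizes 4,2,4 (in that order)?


10! = 3628800
Denominator: 4!=24 * 2!=2 * 4!=24
Coefficient = 3628800 / 1152 = 3150

3150


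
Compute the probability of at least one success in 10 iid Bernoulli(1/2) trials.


P(at least one) = 1 - P(none)
P(none) = (1 - 1/2)^10 = (1/2)^10 = 1/1024
P(at least one) = 1 - 1/1024 = 1023/1024

1023/1024


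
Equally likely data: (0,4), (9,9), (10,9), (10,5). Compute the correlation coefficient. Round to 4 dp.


Cov(X,Y) = 6.3125, Var(X) = 17.6875, Var(Y) = 5.1875
rho = Cov/(sqrt(VarX)*sqrt(VarY)) = 0.6590

0.6590


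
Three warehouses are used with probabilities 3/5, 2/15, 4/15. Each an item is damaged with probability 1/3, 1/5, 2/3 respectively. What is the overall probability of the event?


P(A) = P(A|B1)P(B1) + P(A|B2)P(B2) + P(A|B3)P(B3)
= 1/3*3/5 + 1/5*2/15 + 2/3*4/15
= 1/5 + 2/75 + 8/45 = 91/225

91/225


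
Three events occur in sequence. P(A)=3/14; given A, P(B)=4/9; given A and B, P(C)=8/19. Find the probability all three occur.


P(A∩B∩C) = P(A) * P(B|A) * P(C|A∩B)
= 3/14 * 4/9 * 8/19
= 2/21 * 8/19 = 16/399

16/399


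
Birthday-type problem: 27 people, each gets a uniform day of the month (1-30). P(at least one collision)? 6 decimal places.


P(all different) = prod((30-i)/30 for i=0..26) = 0.000000
P(at least one match) = 1 - 0.000000 = 1.000000

1.000000


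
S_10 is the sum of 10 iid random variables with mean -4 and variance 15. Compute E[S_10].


E[S_n] = n*E[X_1] = 10*-4 = -40

-40


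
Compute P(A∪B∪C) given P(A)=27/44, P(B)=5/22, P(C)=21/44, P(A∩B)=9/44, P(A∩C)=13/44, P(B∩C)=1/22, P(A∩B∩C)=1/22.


P(A∪B∪C) = P(A)+P(B)+P(C) - P(AB)-P(AC)-P(BC) + P(ABC)
= 27/44+5/22+21/44 - 9/44-13/44-1/22 + 1/22
= 9/11

9/11


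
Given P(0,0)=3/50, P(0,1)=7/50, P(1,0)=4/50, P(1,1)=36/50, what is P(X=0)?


P(X=0) = P(0,0)+P(0,1) = 3/50 + 7/50 = 10/50 = 1/5

1/5


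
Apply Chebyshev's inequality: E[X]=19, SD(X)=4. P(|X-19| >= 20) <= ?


k = 20/4 = 5
Chebyshev: P(|X-mu| >= k*sigma) <= 1/k^2 = 1/5^2 = 1/25

1/25


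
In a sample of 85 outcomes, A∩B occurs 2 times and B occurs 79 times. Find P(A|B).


P(A|B) = P(A∩B)/P(B) = (2/85)/(79/85) = 2/79

2/79


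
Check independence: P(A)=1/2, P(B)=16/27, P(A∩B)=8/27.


P(A)*P(B) = 1/2*16/27 = 8/27
P(A∩B) = 8/27, which equals P(A)P(B), so independent

Yes, A and B are independent


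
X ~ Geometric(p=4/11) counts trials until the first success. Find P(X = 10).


P(X=10) = (1-p)^9 * p = (7/11)^9 * 4/11
= 40353607/2357947691 * 4/11 = 161414428/25937424601

161414428/25937424601


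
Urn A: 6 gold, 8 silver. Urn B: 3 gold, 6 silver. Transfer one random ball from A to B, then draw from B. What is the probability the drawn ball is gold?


P(transfer gold) = 6/14 = 3/7; P(transfer silver) = 4/7
If gold transferred: Urn II has 4 gold of 10, so P(gold|gold moved) = 2/5
If silver transferred: Urn II has 3 gold of 10, so P(gold|silver moved) = 3/10
By total probability: P(gold) = 3/7*2/5 + 4/7*3/10 = 12/35

12/35


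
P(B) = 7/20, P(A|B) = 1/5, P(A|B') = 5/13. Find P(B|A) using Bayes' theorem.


P(A) = P(A|B)P(B) + P(A|B')P(B') = 1/5*7/20 + 5/13*13/20 = 8/25
P(B|A) = P(A|B)P(B)/P(A) = (7/100)/(8/25) = 7/32

7/32


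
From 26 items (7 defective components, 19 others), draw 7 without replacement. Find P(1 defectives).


P(X=1) = C(7,1)*C(19,6) / C(26,7)
= 7*27132 / 657800
= 189924/657800 = 47481/164450

47481/164450


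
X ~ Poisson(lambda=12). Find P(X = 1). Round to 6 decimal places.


P(X=1) = e^(-12) * 12^1 / 1!
≈ 0.000006144212353 * 12 / 1
≈ 0.000074

0.000074


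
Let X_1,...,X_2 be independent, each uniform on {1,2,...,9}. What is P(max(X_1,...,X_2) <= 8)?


P(max <= 8) = P(all X_i <= 8) = (P(X_1 <= 8))^2
= (8/9)^2 = 64/81

64/81


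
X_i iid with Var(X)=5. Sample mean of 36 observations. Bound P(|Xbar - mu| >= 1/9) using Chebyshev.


Var(Xbar) = Var(X)/n = 5/36
Chebyshev: P(|Xbar-mu| >= 1/9) <= Var(Xbar)/(1/9)^2 = (5/36)/(1/81) = 45/4
Bound exceeds 1, so trivial bound: 1

1


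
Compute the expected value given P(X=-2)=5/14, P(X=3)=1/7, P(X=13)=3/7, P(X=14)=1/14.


E[X] = sum(x * P(x))
= -2*5/14 + 3*1/7 + 13*3/7 + 14*1/14
= 44/7

44/7


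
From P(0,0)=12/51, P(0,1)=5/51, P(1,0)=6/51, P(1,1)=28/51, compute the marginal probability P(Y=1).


P(Y=1) = P(0,1)+P(1,1) = 5/51 + 28/51 = 33/51 = 11/17

11/17


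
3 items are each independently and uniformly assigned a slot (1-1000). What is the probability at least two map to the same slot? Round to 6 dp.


P(all different) = prod((1000-i)/1000 for i=0..2) = 0.997002
P(at least one match) = 1 - 0.997002 = 0.002998

0.002998


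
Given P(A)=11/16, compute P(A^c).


P(A') = 1 - P(A) = 1 - 11/16 = 5/16

5/16


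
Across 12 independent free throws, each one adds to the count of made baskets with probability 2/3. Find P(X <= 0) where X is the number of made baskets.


P(X<=0) = P(X=0)
= 1/531441
= 1/531441

1/531441


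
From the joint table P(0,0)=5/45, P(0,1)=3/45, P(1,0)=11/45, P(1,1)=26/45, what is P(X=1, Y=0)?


Read from table: P(X=1, Y=0) = 11/45

11/45


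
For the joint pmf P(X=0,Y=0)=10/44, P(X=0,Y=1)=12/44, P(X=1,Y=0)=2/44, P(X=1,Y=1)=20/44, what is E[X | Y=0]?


P(Y=0) = 12/44
E[X|Y=0] = (0*10 + 1*2)/12 = 2/12 = 1/6

1/6


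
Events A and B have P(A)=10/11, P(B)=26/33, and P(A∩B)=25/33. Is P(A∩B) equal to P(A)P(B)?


P(A)*P(B) = 10/11*26/33 = 260/363
P(A∩B) = 25/33 != 260/363, so not independent

No, A and B are not independent


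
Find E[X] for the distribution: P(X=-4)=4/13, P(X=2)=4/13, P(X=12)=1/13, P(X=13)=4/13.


E[X] = sum(x * P(x))
= -4*4/13 + 2*4/13 + 12*1/13 + 13*4/13
= 56/13

56/13


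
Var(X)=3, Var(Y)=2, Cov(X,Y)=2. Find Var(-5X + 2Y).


Var(-5X + 2Y) = (-5)^2*Var(X) + 2^2*Var(Y) + 2*(-5)*2*Cov(X,Y)
= 25*3 + 4*2 - 20*2
= 75 + 8 - 40 = 43

43


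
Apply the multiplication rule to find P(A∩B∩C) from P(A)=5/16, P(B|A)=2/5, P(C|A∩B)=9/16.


P(A∩B∩C) = P(A) * P(B|A) * P(C|A∩B)
= 5/16 * 2/5 * 9/16
= 1/8 * 9/16 = 9/128

9/128


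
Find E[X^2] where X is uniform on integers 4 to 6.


E[X^2] = (1/3) * sum(x^2 for x=4..6)
= 77/3

77/3


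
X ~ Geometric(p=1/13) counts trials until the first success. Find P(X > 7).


P(X > 7) = P(first 7 trials all fail) = (1-p)^7 = (12/13)^7 = 35831808/62748517

35831808/62748517


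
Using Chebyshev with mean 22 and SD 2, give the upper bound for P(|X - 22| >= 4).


k = 4/2 = 2
Chebyshev: P(|X-mu| >= k*sigma) <= 1/k^2 = 1/2^2 = 1/4

1/4


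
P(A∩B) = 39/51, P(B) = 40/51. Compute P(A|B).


P(A|B) = P(A∩B)/P(B) = (39/51)/(40/51) = 39/40

39/40


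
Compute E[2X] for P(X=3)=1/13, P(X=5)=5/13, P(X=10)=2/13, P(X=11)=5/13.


E[2X] = sum(g(x)*P(x))
= 6*1/13 + 10*5/13 + 20*2/13 + 22*5/13
= 206/13

206/13


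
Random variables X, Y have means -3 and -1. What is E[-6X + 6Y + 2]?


E[-6X + 6Y + 2] = -6*E[X] + 6*E[Y] + 2
= (-6)*(-3) + (6)*(-1) + (2)
= 18 - 6 + 2 = 14

14


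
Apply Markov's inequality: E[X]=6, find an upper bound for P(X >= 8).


Markov: P(X >= a) <= E[X]/a
P(X >= 8) <= 6/8 = 3/4

3/4


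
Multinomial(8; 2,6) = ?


8! = 40320
Denominator: 2!=2 * 6!=720
Coefficient = 40320 / 1440 = 28

28


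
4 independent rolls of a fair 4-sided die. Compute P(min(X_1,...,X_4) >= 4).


P(min >= 4) = P(all X_i >= 4) = (P(X_1 >= 4))^4
= (1/4)^4 = 1/256

1/256


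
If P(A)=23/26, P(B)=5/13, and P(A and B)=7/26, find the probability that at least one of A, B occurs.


P(A∪B) = P(A) + P(B) - P(A∩B)
= 23/26 + 5/13 - 7/26 = 1

1


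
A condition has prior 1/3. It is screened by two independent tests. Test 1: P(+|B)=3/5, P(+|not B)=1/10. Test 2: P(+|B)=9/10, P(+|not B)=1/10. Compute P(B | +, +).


After test 1: P(+) = 3/5*1/3 + 1/10*2/3 = 4/15
P(B|+) = (1/5)/(4/15) = 3/4
After test 2 (use post1 as new prior): P(+) = 9/10*3/4 + 1/10*1/4 = 7/10
P(B|+,+) = (27/40)/(7/10) = 27/28

27/28


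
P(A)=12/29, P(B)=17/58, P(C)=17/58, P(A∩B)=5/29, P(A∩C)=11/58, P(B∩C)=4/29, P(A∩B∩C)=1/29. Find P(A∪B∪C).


P(A∪B∪C) = P(A)+P(B)+P(C) - P(AB)-P(AC)-P(BC) + P(ABC)
= 12/29+17/58+17/58 - 5/29-11/58-4/29 + 1/29
= 31/58

31/58


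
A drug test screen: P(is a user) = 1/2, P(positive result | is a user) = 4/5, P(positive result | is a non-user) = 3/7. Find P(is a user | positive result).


P(A) = P(A|B)P(B) + P(A|B')P(B') = 4/5*1/2 + 3/7*1/2 = 43/70
P(B|A) = P(A|B)P(B)/P(A) = (2/5)/(43/70) = 28/43

28/43


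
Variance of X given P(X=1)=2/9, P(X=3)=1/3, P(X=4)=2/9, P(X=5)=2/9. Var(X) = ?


E[X] = 29/9, E[X^2] = 37/3
Var(X) = E[X^2] - (E[X])^2 = 37/3 - (29/9)^2 = 158/81

158/81


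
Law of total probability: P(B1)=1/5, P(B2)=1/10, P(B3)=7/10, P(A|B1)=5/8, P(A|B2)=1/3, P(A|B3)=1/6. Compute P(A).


P(A) = P(A|B1)P(B1) + P(A|B2)P(B2) + P(A|B3)P(B3)
= 5/8*1/5 + 1/3*1/10 + 1/6*7/10
= 1/8 + 1/30 + 7/60 = 11/40

11/40


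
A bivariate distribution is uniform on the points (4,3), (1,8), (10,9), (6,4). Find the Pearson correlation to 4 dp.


Cov(X,Y) = 2.0000, Var(X) = 10.6875, Var(Y) = 6.5000
rho = Cov/(sqrt(VarX)*sqrt(VarY)) = 0.2400

0.2400


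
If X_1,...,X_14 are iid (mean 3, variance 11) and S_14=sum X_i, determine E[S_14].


E[S_n] = n*E[X_1] = 14*3 = 42

42


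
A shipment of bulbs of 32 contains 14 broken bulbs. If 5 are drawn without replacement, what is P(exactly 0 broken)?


P(X=0) = C(14,0)*C(18,5) / C(32,5)
= 1*8568 / 201376
= 8568/201376 = 153/3596

153/3596


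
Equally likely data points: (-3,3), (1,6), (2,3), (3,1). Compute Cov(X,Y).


E[X]=3/4, E[Y]=13/4, E[XY]=3/2
Cov(X,Y) = E[XY] - E[X]E[Y] = 3/2 - 3/4*13/4 = -15/16

-15/16


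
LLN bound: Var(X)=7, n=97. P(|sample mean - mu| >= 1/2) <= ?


Var(Xbar) = Var(X)/n = 7/97
Chebyshev: P(|Xbar-mu| >= 1/2) <= Var(Xbar)/(1/2)^2 = (7/97)/(1/4) = 28/97

28/97


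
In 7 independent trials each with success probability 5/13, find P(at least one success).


P(at least one) = 1 - P(none)
P(none) = (1 - 5/13)^7 = (8/13)^7 = 2097152/62748517
P(at least one) = 1 - 2097152/62748517 = 60651365/62748517

60651365/62748517


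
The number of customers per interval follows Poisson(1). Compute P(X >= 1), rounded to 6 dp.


P(X>=1) = 1 - P(X<=0) = 1 - (e^(-1)*1^0/0!)
≈ 1 - 0.3678794412 = 0.6321205588
≈ 0.632121

0.632121


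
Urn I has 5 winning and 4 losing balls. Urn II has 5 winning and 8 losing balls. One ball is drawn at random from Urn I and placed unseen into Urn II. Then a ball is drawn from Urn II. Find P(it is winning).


P(transfer winning) = 5/9; P(transfer losing) = 4/9
If winning transferred: Urn II has 6 winning of 14, so P(winning|winning moved) = 3/7
If losing transferred: Urn II has 5 winning of 14, so P(winning|losing moved) = 5/14
By total probability: P(winning) = 5/9*3/7 + 4/9*5/14 = 25/63

25/63


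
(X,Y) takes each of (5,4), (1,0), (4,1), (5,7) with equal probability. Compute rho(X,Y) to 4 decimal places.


Cov(X,Y) = 3.5000, Var(X) = 2.6875, Var(Y) = 7.5000
rho = Cov/(sqrt(VarX)*sqrt(VarY)) = 0.7796

0.7796


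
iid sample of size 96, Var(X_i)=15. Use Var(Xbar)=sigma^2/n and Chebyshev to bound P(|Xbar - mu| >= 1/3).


Var(Xbar) = Var(X)/n = 15/96
Chebyshev: P(|Xbar-mu| >= 1/3) <= Var(Xbar)/(1/3)^2 = (5/32)/(1/9) = 45/32
Bound exceeds 1, so trivial bound: 1

1


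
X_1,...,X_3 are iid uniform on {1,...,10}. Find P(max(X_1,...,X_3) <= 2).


P(max <= 2) = P(all X_i <= 2) = (P(X_1 <= 2))^3
= (2/10)^3 = (1/5)^3 = 1/125

1/125


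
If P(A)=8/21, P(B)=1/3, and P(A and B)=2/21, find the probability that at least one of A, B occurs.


P(A∪B) = P(A) + P(B) - P(A∩B)
= 8/21 + 1/3 - 2/21 = 13/21

13/21


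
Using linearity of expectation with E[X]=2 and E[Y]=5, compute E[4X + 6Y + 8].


E[4X + 6Y + 8] = 4*E[X] + 6*E[Y] + 8
= (4)*(2) + (6)*(5) + (8)
= 8 + 30 + 8 = 46

46


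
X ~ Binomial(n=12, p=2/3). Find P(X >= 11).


P(X>=11) = P(X=11) + P(X=12)
= 8192/177147 + 4096/531441
= 28672/531441

28672/531441


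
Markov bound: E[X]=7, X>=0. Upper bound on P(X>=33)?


Markov: P(X >= a) <= E[X]/a
P(X >= 33) <= 7/33

7/33


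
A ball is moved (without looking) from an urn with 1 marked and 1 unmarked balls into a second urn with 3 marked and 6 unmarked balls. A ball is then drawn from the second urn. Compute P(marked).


P(transfer marked) = 1/2; P(transfer unmarked) = 1/2
If marked transferred: Urn II has 4 marked of 10, so P(marked|marked moved) = 2/5
If unmarked transferred: Urn II has 3 marked of 10, so P(marked|unmarked moved) = 3/10
By total probability: P(marked) = 1/2*2/5 + 1/2*3/10 = 7/20

7/20


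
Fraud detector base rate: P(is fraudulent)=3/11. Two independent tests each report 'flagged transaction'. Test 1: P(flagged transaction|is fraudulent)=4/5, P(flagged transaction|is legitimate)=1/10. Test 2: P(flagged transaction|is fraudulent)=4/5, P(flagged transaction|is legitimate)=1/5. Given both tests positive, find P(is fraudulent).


After test 1: P(+) = 4/5*3/11 + 1/10*8/11 = 16/55
P(B|+) = (12/55)/(16/55) = 3/4
After test 2 (use post1 as new prior): P(+) = 4/5*3/4 + 1/5*1/4 = 13/20
P(B|+,+) = (3/5)/(13/20) = 12/13

12/13


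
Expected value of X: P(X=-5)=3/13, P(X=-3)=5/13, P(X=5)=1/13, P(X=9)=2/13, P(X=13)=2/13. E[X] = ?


E[X] = sum(x * P(x))
= -5*3/13 - 3*5/13 + 5*1/13 + 9*2/13 + 13*2/13
= 19/13

19/13


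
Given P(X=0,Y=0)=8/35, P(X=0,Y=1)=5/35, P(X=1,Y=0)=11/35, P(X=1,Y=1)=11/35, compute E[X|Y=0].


P(Y=0) = 19/35
E[X|Y=0] = (0*8 + 1*11)/19 = 11/19

11/19


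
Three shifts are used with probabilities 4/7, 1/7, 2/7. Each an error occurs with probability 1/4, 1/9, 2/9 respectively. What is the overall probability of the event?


P(A) = P(A|B1)P(B1) + P(A|B2)P(B2) + P(A|B3)P(B3)
= 1/4*4/7 + 1/9*1/7 + 2/9*2/7
= 1/7 + 1/63 + 4/63 = 2/9

2/9


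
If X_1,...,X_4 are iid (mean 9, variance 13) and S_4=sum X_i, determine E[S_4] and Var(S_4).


E[S_n] = n*mu = 4*9 = 36
Var(S_n) = n*sigma^2 = 4*13 = 52

E[S_4]=36, Var(S_4)=52


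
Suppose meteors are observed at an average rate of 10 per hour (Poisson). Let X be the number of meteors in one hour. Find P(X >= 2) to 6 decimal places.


P(X>=2) = 1 - P(X<=1) = 1 - (e^(-10)*10^0/0! + e^(-10)*10^1/1!)
≈ 1 - (0.0000453999 + 0.0004539993)
= 1 - 0.0004993992 = 0.9995006008
≈ 0.999501

0.999501


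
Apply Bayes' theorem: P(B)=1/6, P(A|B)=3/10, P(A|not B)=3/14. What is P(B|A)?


P(A) = P(A|B)P(B) + P(A|B')P(B') = 3/10*1/6 + 3/14*5/6 = 8/35
P(B|A) = P(A|B)P(B)/P(A) = (1/20)/(8/35) = 7/32

7/32


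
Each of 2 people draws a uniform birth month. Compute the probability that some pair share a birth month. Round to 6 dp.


P(all different) = prod((12-i)/12 for i=0..1) = 0.916667
P(at least one match) = 1 - 0.916667 = 0.083333

0.083333


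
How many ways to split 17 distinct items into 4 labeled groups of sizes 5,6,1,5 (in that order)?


17! = 355687428096000
Denominator: 5!=120 * 6!=720 * 1!=1 * 5!=120
Coefficient = 355687428096000 / 10368000 = 34306272

34306272


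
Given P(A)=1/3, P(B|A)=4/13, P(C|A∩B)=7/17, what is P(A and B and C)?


P(A∩B∩C) = P(A) * P(B|A) * P(C|A∩B)
= 1/3 * 4/13 * 7/17
= 4/39 * 7/17 = 28/663

28/663


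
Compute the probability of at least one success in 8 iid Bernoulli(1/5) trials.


P(at least one) = 1 - P(none)
P(none) = (1 - 1/5)^8 = (4/5)^8 = 65536/390625
P(at least one) = 1 - 65536/390625 = 325089/390625

325089/390625


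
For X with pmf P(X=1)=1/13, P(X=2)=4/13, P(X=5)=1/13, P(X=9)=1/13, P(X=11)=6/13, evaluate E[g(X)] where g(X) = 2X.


E[2X] = sum(g(x)*P(x))
= 2*1/13 + 4*4/13 + 10*1/13 + 18*1/13 + 22*6/13
= 178/13

178/13


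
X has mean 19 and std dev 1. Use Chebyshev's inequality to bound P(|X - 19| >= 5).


k = 5/1 = 5
Chebyshev: P(|X-mu| >= k*sigma) <= 1/k^2 = 1/5^2 = 1/25

1/25


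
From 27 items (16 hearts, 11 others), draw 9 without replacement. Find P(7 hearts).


P(X=7) = C(16,7)*C(11,2) / C(27,9)
= 11440*55 / 4686825
= 629200/4686825 = 176/1311

176/1311


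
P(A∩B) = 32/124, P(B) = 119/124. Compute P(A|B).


P(A|B) = P(A∩B)/P(B) = (32/124)/(119/124) = 32/119

32/119


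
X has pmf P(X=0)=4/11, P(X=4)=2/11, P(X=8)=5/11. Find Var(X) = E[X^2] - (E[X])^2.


E[X] = 48/11, E[X^2] = 32
Var(X) = E[X^2] - (E[X])^2 = 32 - (48/11)^2 = 1568/121

1568/121


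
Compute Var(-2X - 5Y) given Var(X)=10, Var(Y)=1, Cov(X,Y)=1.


Var(-2X - 5Y) = (-2)^2*Var(X) + (-5)^2*Var(Y) + 2*(-2)*(-5)*Cov(X,Y)
= 4*10 + 25*1 + 20*1
= 40 + 25 + 20 = 85

85


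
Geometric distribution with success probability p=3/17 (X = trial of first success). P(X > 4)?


P(X > 4) = P(first 4 trials all fail) = (1-p)^4 = (14/17)^4 = 38416/83521

38416/83521


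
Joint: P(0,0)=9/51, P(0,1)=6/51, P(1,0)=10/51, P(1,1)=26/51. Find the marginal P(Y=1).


P(Y=1) = P(0,1)+P(1,1) = 6/51 + 26/51 = 32/51

32/51


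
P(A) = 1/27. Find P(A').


P(A') = 1 - P(A) = 1 - 1/27 = 26/27

26/27


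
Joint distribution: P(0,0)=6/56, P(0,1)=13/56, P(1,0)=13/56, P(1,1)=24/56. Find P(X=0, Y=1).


Read from table: P(X=0, Y=1) = 13/56

13/56


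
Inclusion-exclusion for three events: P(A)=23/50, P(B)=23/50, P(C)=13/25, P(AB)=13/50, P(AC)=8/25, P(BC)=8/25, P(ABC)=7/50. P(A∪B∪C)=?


P(A∪B∪C) = P(A)+P(B)+P(C) - P(AB)-P(AC)-P(BC) + P(ABC)
= 23/50+23/50+13/25 - 13/50-8/25-8/25 + 7/50
= 17/25

17/25


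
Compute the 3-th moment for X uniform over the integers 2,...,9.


E[X^3] = (1/8) * sum(x^3 for x=2..9)
= 2024/8 = 253

253


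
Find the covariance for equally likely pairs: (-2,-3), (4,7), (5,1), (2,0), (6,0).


E[X]=3, E[Y]=1, E[XY]=39/5
Cov(X,Y) = E[XY] - E[X]E[Y] = 39/5 - 3*1 = 24/5

24/5


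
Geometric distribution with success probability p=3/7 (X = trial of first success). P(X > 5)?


P(X > 5) = P(first 5 trials all fail) = (1-p)^5 = (4/7)^5 = 1024/16807

1024/16807


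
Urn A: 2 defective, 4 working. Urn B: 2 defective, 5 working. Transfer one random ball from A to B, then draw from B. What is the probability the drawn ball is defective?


P(transfer defective) = 2/6 = 1/3; P(transfer working) = 2/3
If defective transferred: Urn II has 3 defective of 8, so P(defective|defective moved) = 3/8
If working transferred: Urn II has 2 defective of 8, so P(defective|working moved) = 1/4
By total probability: P(defective) = 1/3*3/8 + 2/3*1/4 = 7/24

7/24
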